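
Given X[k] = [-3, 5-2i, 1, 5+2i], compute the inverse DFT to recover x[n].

x[n] = (1/4) Σ(k=0 to 3) X[k] · e^(2πikn/4)

Computing each x[n]:
x[0] = 2
x[1] = 0
x[2] = -3
x[3] = -2

x = [2, 0, -3, -2]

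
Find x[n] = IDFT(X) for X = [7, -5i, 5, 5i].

x[n] = (1/4) Σ(k=0 to 3) X[k] · e^(2πikn/4)

Computing each x[n]:
x[0] = 3
x[1] = 3
x[2] = 3
x[3] = -2

x = [3, 3, 3, -2]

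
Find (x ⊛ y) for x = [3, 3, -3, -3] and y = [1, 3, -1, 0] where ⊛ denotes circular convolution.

(x ⊛ y)[n] = Σ(m=0 to 3) x[m] · y[(n-m) mod 4]

Computing each output sample:
(x ⊛ y)[0] = -3
(x ⊛ y)[1] = 15
(x ⊛ y)[2] = 3
(x ⊛ y)[3] = -15

x ⊛ y = [-3, 15, 3, -15]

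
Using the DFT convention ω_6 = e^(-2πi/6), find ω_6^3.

ω_6^3 = e^(-2πi·3/6)
= cos(-2π·3/6) + i·sin(-2π·3/6)
= cos(-6π/6) + i·sin(-6π/6)

ω_6^3 = cos(-6π/6) + i·sin(-6π/6) = -1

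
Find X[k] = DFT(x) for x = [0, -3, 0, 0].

X[k] = Σ(n=0 to 3) x[n] · ω_4^(nk)
where ω_4 = e^(-2πi/4)

Computing each X[k]:
X[0] = -3
X[1] = 3i
X[2] = 3
X[3] = -3i

X = [-3, 3i, 3, -3i]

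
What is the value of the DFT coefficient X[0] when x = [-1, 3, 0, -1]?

X[0] = Σ(n=0 to 3) x[n] · ω_4^0 = Σ x[n]
= (-1) + (3) + (0) + (-1)

X[0] = 1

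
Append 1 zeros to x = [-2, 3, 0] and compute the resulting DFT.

Original 3-point DFT: [1, -3.5000-2.5981i, -3.5000+2.5981i]
Zero-padded 4-point DFT provides frequency interpolation.

DFT_4([x, 0, ...]) = [1, -2-3i, -5, -2+3i]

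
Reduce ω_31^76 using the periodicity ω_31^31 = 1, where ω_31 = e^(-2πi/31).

Since ω_31^31 = 1, powers reduce modulo 31.
76 mod 31 = 14
So ω_31^76 = ω_31^14 = e^(-2πi·14/31)

ω_31^76 = ω_31^14 = -0.9541-0.2994i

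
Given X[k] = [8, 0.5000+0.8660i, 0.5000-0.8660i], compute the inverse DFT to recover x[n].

x[n] = (1/3) Σ(k=0 to 2) X[k] · e^(2πikn/3)

Computing each x[n]:
x[0] = 3
x[1] = 2
x[2] = 3

x = [3, 2, 3]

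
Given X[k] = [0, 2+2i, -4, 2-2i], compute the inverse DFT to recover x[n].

x[n] = (1/4) Σ(k=0 to 3) X[k] · e^(2πikn/4)

Computing each x[n]:
x[0] = 0
x[1] = 0
x[2] = -2
x[3] = 2

x = [0, 0, -2, 2]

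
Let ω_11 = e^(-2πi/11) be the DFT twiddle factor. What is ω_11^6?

ω_11^6 = e^(-2πi·6/11)
= cos(-2π·6/11) + i·sin(-2π·6/11)
= cos(-12π/11) + i·sin(-12π/11)

ω_11^6 = cos(-12π/11) + i·sin(-12π/11) = -0.9595+0.2817i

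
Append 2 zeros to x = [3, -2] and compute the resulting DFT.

Original 2-point DFT: [1, 5]
Zero-padded 4-point DFT provides frequency interpolation.

DFT_4([x, 0, ...]) = [1, 3+2i, 5, 3-2i]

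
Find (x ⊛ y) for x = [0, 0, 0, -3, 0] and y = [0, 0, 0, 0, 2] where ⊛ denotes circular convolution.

(x ⊛ y)[n] = Σ(m=0 to 4) x[m] · y[(n-m) mod 5]

Computing each output sample:
(x ⊛ y)[0] = 0
(x ⊛ y)[1] = 0
(x ⊛ y)[2] = -6
(x ⊛ y)[3] = 0
(x ⊛ y)[4] = 0

x ⊛ y = [0, 0, -6, 0, 0]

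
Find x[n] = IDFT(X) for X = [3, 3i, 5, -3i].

x[n] = (1/4) Σ(k=0 to 3) X[k] · e^(2πikn/4)

Computing each x[n]:
x[0] = 2
x[1] = -2
x[2] = 2
x[3] = 1

x = [2, -2, 2, 1]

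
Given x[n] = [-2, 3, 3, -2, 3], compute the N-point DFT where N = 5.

X[k] = Σ(n=0 to 4) x[n] · ω_5^(nk)
where ω_5 = e^(-2πi/5)

Computing each X[k]:
X[0] = 5
X[1] = -0.9549-2.9389i
X[2] = -6.5451+4.7553i
X[3] = -6.5451-4.7553i
X[4] = -0.9549+2.9389i

X = [5, -0.9549-2.9389i, -6.5451+4.7553i, -6.5451-4.7553i, -0.9549+2.9389i]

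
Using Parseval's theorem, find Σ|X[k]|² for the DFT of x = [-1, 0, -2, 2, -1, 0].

Parseval: Σ|x[n]|² = (1/N)Σ|X[k]|², so Σ|X[k]|² = N·Σ|x[n]|² = 6·10.0000

Σ|X[k]|² = N·Σ|x[n]|² = 6·10.0000 = 60.0000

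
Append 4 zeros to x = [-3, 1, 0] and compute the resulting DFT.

Original 3-point DFT: [-2, -3.5000-0.8660i, -3.5000+0.8660i]
Zero-padded 7-point DFT provides frequency interpolation.

DFT_7([x, 0, ...]) = [-2, -2.3765-0.7818i, -3.2225-0.9749i, -3.9010-0.4339i, -3.9010+0.4339i, -3.2225+0.9749i, -2.3765+0.7818i]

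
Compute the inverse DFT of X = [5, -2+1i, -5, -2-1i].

x[n] = (1/4) Σ(k=0 to 3) X[k] · e^(2πikn/4)

Computing each x[n]:
x[0] = -1
x[1] = 2
x[2] = 1
x[3] = 3

x = [-1, 2, 1, 3]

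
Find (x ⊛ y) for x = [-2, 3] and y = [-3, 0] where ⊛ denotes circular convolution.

(x ⊛ y)[n] = Σ(m=0 to 1) x[m] · y[(n-m) mod 2]

Computing each output sample:
(x ⊛ y)[0] = 6
(x ⊛ y)[1] = -9

x ⊛ y = [6, -9]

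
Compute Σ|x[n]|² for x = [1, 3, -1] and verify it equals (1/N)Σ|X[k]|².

Time domain:
Σ|x[n]|² = |1|² + |3|² + |-1|² = 11.0000

Frequency domain:
(1/3)Σ|X[k]|² = (1/3)(|3|² + |-3.4641i|² + |3.4641i|²) = (1/3)·33.0000 = 11.0000

Both sides agree, confirming Parseval's theorem.

Σ|x[n]|² = (1/N)Σ|X[k]|² = 11.0000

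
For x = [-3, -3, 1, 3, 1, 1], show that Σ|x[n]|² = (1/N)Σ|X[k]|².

Time domain:
Σ|x[n]|² = |-3|² + |-3|² + |1|² + |3|² + |1|² + |1|² = 30.0000

Frequency domain:
(1/6)Σ|X[k]|² = (1/6)(|0|² + |-8.0000+3.4641i|² + |3.4641i|² + |-2|² + |-3.4641i|² + |-8.0000-3.4641i|²) = (1/6)·180.0000 = 30.0000

Both sides agree, confirming Parseval's theorem.

Σ|x[n]|² = (1/N)Σ|X[k]|² = 30.0000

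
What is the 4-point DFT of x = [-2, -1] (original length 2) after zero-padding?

Original 2-point DFT: [-3, -1]
Zero-padded 4-point DFT provides frequency interpolation.

DFT_4([x, 0, ...]) = [-3, -2+1i, -1, -2-1i]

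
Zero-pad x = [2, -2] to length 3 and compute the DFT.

Original 2-point DFT: [0, 4]
Zero-padded 3-point DFT provides frequency interpolation.

DFT_3([x, 0, ...]) = [0, 3.0000+1.7321i, 3.0000-1.7321i]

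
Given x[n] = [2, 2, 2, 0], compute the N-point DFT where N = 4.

X[k] = Σ(n=0 to 3) x[n] · ω_4^(nk)
where ω_4 = e^(-2πi/4)

Computing each X[k]:
X[0] = 6
X[1] = -2i
X[2] = 2
X[3] = 2i

X = [6, -2i, 2, 2i]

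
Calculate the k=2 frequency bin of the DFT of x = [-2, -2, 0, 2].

X[2] = Σ(n=0 to 3) x[n] · ω_4^(2n) where ω_4 = e^(-2πi/4)
= (-2)·ω_4^0 + (-2)·ω_4^2 + (0)·ω_4^4 + (2)·ω_4^6

X[2] = -2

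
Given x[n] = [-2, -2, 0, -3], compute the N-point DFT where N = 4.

X[k] = Σ(n=0 to 3) x[n] · ω_4^(nk)
where ω_4 = e^(-2πi/4)

Computing each X[k]:
X[0] = -7
X[1] = -2-1i
X[2] = 3
X[3] = -2+1i

X = [-7, -2-1i, 3, -2+1i]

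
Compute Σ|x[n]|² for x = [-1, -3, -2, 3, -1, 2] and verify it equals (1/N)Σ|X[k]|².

Time domain:
Σ|x[n]|² = |-1|² + |-3|² + |-2|² + |3|² + |-1|² + |2|² = 28.0000

Frequency domain:
(1/6)Σ|X[k]|² = (1/6)(|-2|² + |-3.0000+5.1962i|² + |4.0000+3.4641i|² + |-6|² + |4.0000-3.4641i|² + |-3.0000-5.1962i|²) = (1/6)·168.0000 = 28.0000

Both sides agree, confirming Parseval's theorem.

Σ|x[n]|² = (1/N)Σ|X[k]|² = 28.0000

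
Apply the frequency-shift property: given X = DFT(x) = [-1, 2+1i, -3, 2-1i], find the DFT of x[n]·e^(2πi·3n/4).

Modulation property: DFT(ω_4^(-3n)·x[n]) = X[(k-3) mod 4], so circularly shift X by 3 positions.

X[k-3] = [2+1i, -3, 2-1i, -1]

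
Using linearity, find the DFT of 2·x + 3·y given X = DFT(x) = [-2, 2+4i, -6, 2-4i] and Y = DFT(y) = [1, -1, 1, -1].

By linearity: DFT(2x + 3y) = 2·DFT(x) + 3·DFT(y)
= 2·[-2, 2+4i, -6, 2-4i] + 3·[1, -1, 1, -1]

Computing element-wise:
Z[0] = 2·(-2) + 3·(1) = -1
Z[1] = 2·(2+4i) + 3·(-1) = 1+8i
Z[2] = 2·(-6) + 3·(1) = -9
Z[3] = 2·(2-4i) + 3·(-1) = 1-8i

DFT(2x + 3y) = 2·X + 3·Y = [-1, 1+8i, -9, 1-8i]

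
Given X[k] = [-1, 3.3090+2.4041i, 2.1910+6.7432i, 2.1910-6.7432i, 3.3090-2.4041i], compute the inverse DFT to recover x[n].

x[n] = (1/5) Σ(k=0 to 4) X[k] · e^(2πikn/5)

Computing each x[n]:
x[0] = 2
x[1] = -3
x[2] = 1
x[3] = -3
x[4] = 2

x = [2, -3, 1, -3, 2]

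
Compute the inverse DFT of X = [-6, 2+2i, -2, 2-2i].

x[n] = (1/4) Σ(k=0 to 3) X[k] · e^(2πikn/4)

Computing each x[n]:
x[0] = -1
x[1] = -2
x[2] = -3
x[3] = 0

x = [-1, -2, -3, 0]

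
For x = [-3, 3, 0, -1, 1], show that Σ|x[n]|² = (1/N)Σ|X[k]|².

Time domain:
Σ|x[n]|² = |-3|² + |3|² + |0|² + |-1|² + |1|² = 20.0000

Frequency domain:
(1/5)Σ|X[k]|² = (1/5)(|0|² + |-0.9549-2.4899i|² + |-6.5451-0.2245i|² + |-6.5451+0.2245i|² + |-0.9549+2.4899i|²) = (1/5)·100.0000 = 20.0000

Both sides agree, confirming Parseval's theorem.

Σ|x[n]|² = (1/N)Σ|X[k]|² = 20.0000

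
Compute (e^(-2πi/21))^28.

Since ω_21^21 = 1, powers reduce modulo 21.
28 mod 21 = 7
So ω_21^28 = ω_21^7 = e^(-2πi·7/21)

ω_21^28 = ω_21^7 = -0.5000-0.8660i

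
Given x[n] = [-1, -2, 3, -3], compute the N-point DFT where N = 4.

X[k] = Σ(n=0 to 3) x[n] · ω_4^(nk)
where ω_4 = e^(-2πi/4)

Computing each X[k]:
X[0] = -3
X[1] = -4-1i
X[2] = 7
X[3] = -4+1i

X = [-3, -4-1i, 7, -4+1i]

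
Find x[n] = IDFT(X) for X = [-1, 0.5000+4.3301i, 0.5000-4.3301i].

x[n] = (1/3) Σ(k=0 to 2) X[k] · e^(2πikn/3)

Computing each x[n]:
x[0] = 0
x[1] = -3
x[2] = 2

x = [0, -3, 2]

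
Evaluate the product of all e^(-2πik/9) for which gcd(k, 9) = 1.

The primitive 9th roots of unity are ω_9^k for k coprime to 9: k ∈ {1, 2, 4, 5, 7, 8}
Their product equals the constant term of the cyclotomic polynomial Φ_9(x) up to sign.
For n ≥ 3, the product of all primitive nth roots of unity is 1. (For n=1 it is 1; for n=2 it is -1.)

1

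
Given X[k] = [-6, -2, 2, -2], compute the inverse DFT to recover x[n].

x[n] = (1/4) Σ(k=0 to 3) X[k] · e^(2πikn/4)

Computing each x[n]:
x[0] = -2
x[1] = -2
x[2] = 0
x[3] = -2

x = [-2, -2, 0, -2]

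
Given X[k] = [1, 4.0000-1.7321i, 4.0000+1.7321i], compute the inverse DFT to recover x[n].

x[n] = (1/3) Σ(k=0 to 2) X[k] · e^(2πikn/3)

Computing each x[n]:
x[0] = 3
x[1] = 0
x[2] = -2

x = [3, 0, -2]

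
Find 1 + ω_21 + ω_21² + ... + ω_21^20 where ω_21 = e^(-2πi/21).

Sum of all nth roots of unity equals 0 for n > 1 (geometric series with r ≠ 1).

0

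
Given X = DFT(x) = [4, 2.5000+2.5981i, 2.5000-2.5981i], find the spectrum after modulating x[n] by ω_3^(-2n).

Modulation property: DFT(ω_3^(-2n)·x[n]) = X[(k-2) mod 3], so circularly shift X by 2 positions.

X[k-2] = [2.5000+2.5981i, 2.5000-2.5981i, 4]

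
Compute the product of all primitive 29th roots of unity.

The primitive 29th roots of unity are ω_29^k for k coprime to 29: k ∈ {1, 2, 3, 4, 5, 6, 7, 8, 9, 10, 11, 12, 13, 14, 15, 16, 17, 18, 19, 20, 21, 22, 23, 24, 25, 26, 27, 28}
Their product equals the constant term of the cyclotomic polynomial Φ_29(x) up to sign.
For n ≥ 3, the product of all primitive nth roots of unity is 1. (For n=1 it is 1; for n=2 it is -1.)

1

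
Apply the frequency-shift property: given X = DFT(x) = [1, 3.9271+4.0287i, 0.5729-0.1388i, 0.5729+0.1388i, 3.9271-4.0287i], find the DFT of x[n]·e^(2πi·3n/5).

Modulation property: DFT(ω_5^(-3n)·x[n]) = X[(k-3) mod 5], so circularly shift X by 3 positions.

X[k-3] = [0.5729-0.1388i, 0.5729+0.1388i, 3.9271-4.0287i, 1, 3.9271+4.0287i]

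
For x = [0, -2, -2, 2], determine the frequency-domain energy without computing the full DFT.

Parseval: Σ|x[n]|² = (1/N)Σ|X[k]|², so Σ|X[k]|² = N·Σ|x[n]|² = 4·12.0000

Σ|X[k]|² = N·Σ|x[n]|² = 4·12.0000 = 48.0000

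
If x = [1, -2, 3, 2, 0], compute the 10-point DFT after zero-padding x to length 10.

Original 5-point DFT: [4, -3.6631+1.3143i, 4.1631+2.1266i, 4.1631-2.1266i, -3.6631-1.3143i]
Zero-padded 10-point DFT provides frequency interpolation.

DFT_10([x, 0, ...]) = [4, -0.3090-3.5797i, -3.6631+1.3143i, 0.8090+4.8410i, 4.1631+2.1266i, 4, 4.1631-2.1266i, 0.8090-4.8410i, -3.6631-1.3143i, -0.3090+3.5797i]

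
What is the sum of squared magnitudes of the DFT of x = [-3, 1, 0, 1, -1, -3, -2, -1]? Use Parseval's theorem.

Parseval: Σ|x[n]|² = (1/N)Σ|X[k]|², so Σ|X[k]|² = N·Σ|x[n]|² = 8·26.0000

Σ|X[k]|² = N·Σ|x[n]|² = 8·26.0000 = 208.0000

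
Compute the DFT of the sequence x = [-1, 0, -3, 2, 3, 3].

X[k] = Σ(n=0 to 5) x[n] · ω_6^(nk)
where ω_6 = e^(-2πi/6)

Computing each X[k]:
X[0] = 4
X[1] = -1.5000+7.7942i
X[2] = -0.5000-2.5981i
X[3] = -6
X[4] = -0.5000+2.5981i
X[5] = -1.5000-7.7942i

X = [4, -1.5000+7.7942i, -0.5000-2.5981i, -6, -0.5000+2.5981i, -1.5000-7.7942i]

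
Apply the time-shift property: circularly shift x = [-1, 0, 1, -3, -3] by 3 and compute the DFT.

Time shift by 3: X_shifted[k] = ω_5^(3k) · X[k]
Shifted x = [1, -3, -3, -1, 0]

DFT(x[n-3]) = [-6, 3.3090+4.0287i, 2.1910-0.1388i, 2.1910+0.1388i, 3.3090-4.0287i]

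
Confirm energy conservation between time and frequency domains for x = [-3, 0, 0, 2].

Time domain:
Σ|x[n]|² = |-3|² + |0|² + |0|² + |2|² = 13.0000

Frequency domain:
(1/4)Σ|X[k]|² = (1/4)(|-1|² + |-3+2i|² + |-5|² + |-3-2i|²) = (1/4)·52.0000 = 13.0000

Both sides agree, confirming Parseval's theorem.

Σ|x[n]|² = (1/N)Σ|X[k]|² = 13.0000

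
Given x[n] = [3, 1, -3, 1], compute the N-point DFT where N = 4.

X[k] = Σ(n=0 to 3) x[n] · ω_4^(nk)
where ω_4 = e^(-2πi/4)

Computing each X[k]:
X[0] = 2
X[1] = 6
X[2] = -2
X[3] = 6

X = [2, 6, -2, 6]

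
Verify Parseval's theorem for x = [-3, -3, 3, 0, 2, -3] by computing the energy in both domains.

Time domain:
Σ|x[n]|² = |-3|² + |-3|² + |3|² + |0|² + |2|² + |-3|² = 40.0000

Frequency domain:
(1/6)Σ|X[k]|² = (1/6)(|-4|² + |-8.5000-0.8660i|² + |-2.5000+0.8660i|² + |8|² + |-2.5000-0.8660i|² + |-8.5000+0.8660i|²) = (1/6)·240.0000 = 40.0000

Both sides agree, confirming Parseval's theorem.

Σ|x[n]|² = (1/N)Σ|X[k]|² = 40.0000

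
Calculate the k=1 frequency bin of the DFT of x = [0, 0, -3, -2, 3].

X[1] = Σ(n=0 to 4) x[n] · ω_5^(1n) where ω_5 = e^(-2πi/5)
= (0)·ω_5^0 + (0)·ω_5^1 + (-3)·ω_5^2 + (-2)·ω_5^3 + (3)·ω_5^4

X[1] = 4.9721+3.4410i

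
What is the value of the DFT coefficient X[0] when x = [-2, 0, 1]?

X[0] = Σ(n=0 to 2) x[n] · ω_3^0 = Σ x[n]
= (-2) + (0) + (1)

X[0] = -1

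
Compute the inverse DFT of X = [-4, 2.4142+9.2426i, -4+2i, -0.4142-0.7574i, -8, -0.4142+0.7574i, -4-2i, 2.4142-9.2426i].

x[n] = (1/8) Σ(k=0 to 7) X[k] · e^(2πikn/8)

Computing each x[n]:
x[0] = -2
x[1] = -1
x[2] = -3
x[3] = -1
x[4] = -3
x[5] = 1
x[6] = 2
x[7] = 3

x = [-2, -1, -3, -1, -3, 1, 2, 3]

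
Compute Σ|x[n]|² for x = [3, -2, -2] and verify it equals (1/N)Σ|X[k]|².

Time domain:
Σ|x[n]|² = |3|² + |-2|² + |-2|² = 17.0000

Frequency domain:
(1/3)Σ|X[k]|² = (1/3)(|-1|² + |5|² + |5|²) = (1/3)·51.0000 = 17.0000

Both sides agree, confirming Parseval's theorem.

Σ|x[n]|² = (1/N)Σ|X[k]|² = 17.0000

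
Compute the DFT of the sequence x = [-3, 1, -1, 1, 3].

X[k] = Σ(n=0 to 4) x[n] · ω_5^(nk)
where ω_5 = e^(-2πi/5)

Computing each X[k]:
X[0] = 1
X[1] = -1.7639+3.0777i
X[2] = -6.2361-0.7265i
X[3] = -6.2361+0.7265i
X[4] = -1.7639-3.0777i

X = [1, -1.7639+3.0777i, -6.2361-0.7265i, -6.2361+0.7265i, -1.7639-3.0777i]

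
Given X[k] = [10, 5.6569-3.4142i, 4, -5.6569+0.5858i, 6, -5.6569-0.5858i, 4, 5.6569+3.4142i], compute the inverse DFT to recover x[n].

x[n] = (1/8) Σ(k=0 to 7) X[k] · e^(2πikn/8)

Computing each x[n]:
x[0] = 3
x[1] = 3
x[2] = 2
x[3] = -1
x[4] = 3
x[5] = -2
x[6] = 0
x[7] = 2

x = [3, 3, 2, -1, 3, -2, 0, 2]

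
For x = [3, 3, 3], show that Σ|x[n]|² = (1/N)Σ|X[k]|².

Time domain:
Σ|x[n]|² = |3|² + |3|² + |3|² = 27.0000

Frequency domain:
(1/3)Σ|X[k]|² = (1/3)(|9|² + |0|² + |0|²) = (1/3)·81.0000 = 27.0000

Both sides agree, confirming Parseval's theorem.

Σ|x[n]|² = (1/N)Σ|X[k]|² = 27.0000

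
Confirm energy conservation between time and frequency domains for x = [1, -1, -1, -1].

Time domain:
Σ|x[n]|² = |1|² + |-1|² + |-1|² + |-1|² = 4.0000

Frequency domain:
(1/4)Σ|X[k]|² = (1/4)(|-2|² + |2|² + |2|² + |2|²) = (1/4)·16.0000 = 4.0000

Both sides agree, confirming Parseval's theorem.

Σ|x[n]|² = (1/N)Σ|X[k]|² = 4.0000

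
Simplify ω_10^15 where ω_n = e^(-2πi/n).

Since ω_10^10 = 1, powers reduce modulo 10.
15 mod 10 = 5
So ω_10^15 = ω_10^5 = e^(-2πi·5/10)

ω_10^15 = ω_10^5 = -1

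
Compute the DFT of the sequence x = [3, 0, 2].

X[k] = Σ(n=0 to 2) x[n] · ω_3^(nk)
where ω_3 = e^(-2πi/3)

Computing each X[k]:
X[0] = 5
X[1] = 2.0000+1.7321i
X[2] = 2.0000-1.7321i

X = [5, 2.0000+1.7321i, 2.0000-1.7321i]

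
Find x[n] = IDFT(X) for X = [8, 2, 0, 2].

x[n] = (1/4) Σ(k=0 to 3) X[k] · e^(2πikn/4)

Computing each x[n]:
x[0] = 3
x[1] = 2
x[2] = 1
x[3] = 2

x = [3, 2, 1, 2]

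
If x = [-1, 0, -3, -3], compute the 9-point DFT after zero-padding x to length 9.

Original 4-point DFT: [-7, 2-3i, -1, 2+3i]
Zero-padded 9-point DFT provides frequency interpolation.

DFT_9([x, 0, ...]) = [-7, -0.0209+5.5525i, 3.3191-1.5720i, -2.5000-2.5981i, -1.7981+0.6697i, -1.7981-0.6697i, -2.5000+2.5981i, 3.3191+1.5720i, -0.0209-5.5525i]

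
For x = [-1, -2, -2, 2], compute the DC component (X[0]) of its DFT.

X[0] = Σ(n=0 to 3) x[n] · ω_4^0 = Σ x[n]
= (-1) + (-2) + (-2) + (2)

X[0] = -3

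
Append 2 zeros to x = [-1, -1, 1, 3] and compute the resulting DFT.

Original 4-point DFT: [2, -2+4i, -2, -2-4i]
Zero-padded 6-point DFT provides frequency interpolation.

DFT_6([x, 0, ...]) = [2, -5, 2.0000+1.7321i, -2, 2.0000-1.7321i, -5]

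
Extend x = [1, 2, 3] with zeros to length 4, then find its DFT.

Original 3-point DFT: [6, -1.5000+0.8660i, -1.5000-0.8660i]
Zero-padded 4-point DFT provides frequency interpolation.

DFT_4([x, 0, ...]) = [6, -2-2i, 2, -2+2i]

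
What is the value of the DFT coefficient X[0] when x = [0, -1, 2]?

X[0] = Σ(n=0 to 2) x[n] · ω_3^0 = Σ x[n]
= (0) + (-1) + (2)

X[0] = 1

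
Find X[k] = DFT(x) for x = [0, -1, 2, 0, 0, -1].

X[k] = Σ(n=0 to 5) x[n] · ω_6^(nk)
where ω_6 = e^(-2πi/6)

Computing each X[k]:
X[0] = 0
X[1] = -2.0000-1.7321i
X[2] = 1.7321i
X[3] = 4
X[4] = -1.7321i
X[5] = -2.0000+1.7321i

X = [0, -2.0000-1.7321i, 1.7321i, 4, -1.7321i, -2.0000+1.7321i]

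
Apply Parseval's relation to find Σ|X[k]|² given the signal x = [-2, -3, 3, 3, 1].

Parseval: Σ|x[n]|² = (1/N)Σ|X[k]|², so Σ|X[k]|² = N·Σ|x[n]|² = 5·32.0000

Σ|X[k]|² = N·Σ|x[n]|² = 5·32.0000 = 160.0000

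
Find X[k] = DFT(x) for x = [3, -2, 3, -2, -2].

X[k] = Σ(n=0 to 4) x[n] · ω_5^(nk)
where ω_5 = e^(-2πi/5)

Computing each X[k]:
X[0] = 0
X[1] = 0.9549-2.9389i
X[2] = 6.5451+4.7553i
X[3] = 6.5451-4.7553i
X[4] = 0.9549+2.9389i

X = [0, 0.9549-2.9389i, 6.5451+4.7553i, 6.5451-4.7553i, 0.9549+2.9389i]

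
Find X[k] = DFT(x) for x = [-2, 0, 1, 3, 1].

X[k] = Σ(n=0 to 4) x[n] · ω_5^(nk)
where ω_5 = e^(-2πi/5)

Computing each X[k]:
X[0] = 3
X[1] = -4.9271+2.1266i
X[2] = -1.5729-1.3143i
X[3] = -1.5729+1.3143i
X[4] = -4.9271-2.1266i

X = [3, -4.9271+2.1266i, -1.5729-1.3143i, -1.5729+1.3143i, -4.9271-2.1266i]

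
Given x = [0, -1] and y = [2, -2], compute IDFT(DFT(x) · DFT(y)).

(x ⊛ y)[n] = Σ(m=0 to 1) x[m] · y[(n-m) mod 2]

Computing each output sample:
(x ⊛ y)[0] = 2
(x ⊛ y)[1] = -2

x ⊛ y = [2, -2]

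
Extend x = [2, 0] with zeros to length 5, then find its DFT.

Original 2-point DFT: [2, 2]
Zero-padded 5-point DFT provides frequency interpolation.

DFT_5([x, 0, ...]) = [2, 2, 2, 2, 2]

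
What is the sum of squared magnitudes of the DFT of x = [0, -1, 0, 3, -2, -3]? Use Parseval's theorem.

Parseval: Σ|x[n]|² = (1/N)Σ|X[k]|², so Σ|X[k]|² = N·Σ|x[n]|² = 6·23.0000

Σ|X[k]|² = N·Σ|x[n]|² = 6·23.0000 = 138.0000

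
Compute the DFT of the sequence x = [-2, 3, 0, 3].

X[k] = Σ(n=0 to 3) x[n] · ω_4^(nk)
where ω_4 = e^(-2πi/4)

Computing each X[k]:
X[0] = 4
X[1] = -2
X[2] = -8
X[3] = -2

X = [4, -2, -8, -2]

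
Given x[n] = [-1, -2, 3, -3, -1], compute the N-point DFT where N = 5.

X[k] = Σ(n=0 to 4) x[n] · ω_5^(nk)
where ω_5 = e^(-2πi/5)

Computing each X[k]:
X[0] = -4
X[1] = -1.9271-2.5757i
X[2] = 1.4271+6.2941i
X[3] = 1.4271-6.2941i
X[4] = -1.9271+2.5757i

X = [-4, -1.9271-2.5757i, 1.4271+6.2941i, 1.4271-6.2941i, -1.9271+2.5757i]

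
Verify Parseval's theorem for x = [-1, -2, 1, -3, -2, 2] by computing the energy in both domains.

Time domain:
Σ|x[n]|² = |-1|² + |-2|² + |1|² + |-3|² + |-2|² + |2|² = 23.0000

Frequency domain:
(1/6)Σ|X[k]|² = (1/6)(|-5|² + |2.5000+0.8660i|² + |-3.5000+6.0622i|² + |1|² + |-3.5000-6.0622i|² + |2.5000-0.8660i|²) = (1/6)·138.0000 = 23.0000

Both sides agree, confirming Parseval's theorem.

Σ|x[n]|² = (1/N)Σ|X[k]|² = 23.0000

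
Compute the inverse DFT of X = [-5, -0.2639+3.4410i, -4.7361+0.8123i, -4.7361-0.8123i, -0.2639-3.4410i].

x[n] = (1/5) Σ(k=0 to 4) X[k] · e^(2πikn/5)

Computing each x[n]:
x[0] = -3
x[1] = -1
x[2] = -2
x[3] = -1
x[4] = 2

x = [-3, -1, -2, -1, 2]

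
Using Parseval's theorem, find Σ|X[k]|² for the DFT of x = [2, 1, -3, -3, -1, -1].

Parseval: Σ|x[n]|² = (1/N)Σ|X[k]|², so Σ|X[k]|² = N·Σ|x[n]|² = 6·25.0000

Σ|X[k]|² = N·Σ|x[n]|² = 6·25.0000 = 150.0000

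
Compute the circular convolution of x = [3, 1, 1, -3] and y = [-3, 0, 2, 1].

(x ⊛ y)[n] = Σ(m=0 to 3) x[m] · y[(n-m) mod 4]

Computing each output sample:
(x ⊛ y)[0] = -6
(x ⊛ y)[1] = -8
(x ⊛ y)[2] = 0
(x ⊛ y)[3] = 14

x ⊛ y = [-6, -8, 0, 14]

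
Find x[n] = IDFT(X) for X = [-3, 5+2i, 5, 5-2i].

x[n] = (1/4) Σ(k=0 to 3) X[k] · e^(2πikn/4)

Computing each x[n]:
x[0] = 3
x[1] = -3
x[2] = -2
x[3] = -1

x = [3, -3, -2, -1]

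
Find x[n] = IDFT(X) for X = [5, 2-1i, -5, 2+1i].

x[n] = (1/4) Σ(k=0 to 3) X[k] · e^(2πikn/4)

Computing each x[n]:
x[0] = 1
x[1] = 3
x[2] = -1
x[3] = 2

x = [1, 3, -1, 2]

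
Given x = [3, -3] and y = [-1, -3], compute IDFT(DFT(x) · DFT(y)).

(x ⊛ y)[n] = Σ(m=0 to 1) x[m] · y[(n-m) mod 2]

Computing each output sample:
(x ⊛ y)[0] = 6
(x ⊛ y)[1] = -6

x ⊛ y = [6, -6]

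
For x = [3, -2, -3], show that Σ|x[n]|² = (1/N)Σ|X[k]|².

Time domain:
Σ|x[n]|² = |3|² + |-2|² + |-3|² = 22.0000

Frequency domain:
(1/3)Σ|X[k]|² = (1/3)(|-2|² + |5.5000-0.8660i|² + |5.5000+0.8660i|²) = (1/3)·66.0000 = 22.0000

Both sides agree, confirming Parseval's theorem.

Σ|x[n]|² = (1/N)Σ|X[k]|² = 22.0000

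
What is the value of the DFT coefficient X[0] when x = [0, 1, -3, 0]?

X[0] = Σ(n=0 to 3) x[n] · ω_4^0 = Σ x[n]
= (0) + (1) + (-3) + (0)

X[0] = -2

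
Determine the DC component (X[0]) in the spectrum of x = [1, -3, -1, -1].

X[0] = Σ(n=0 to 3) x[n] · ω_4^0 = Σ x[n]
= (1) + (-3) + (-1) + (-1)

X[0] = -4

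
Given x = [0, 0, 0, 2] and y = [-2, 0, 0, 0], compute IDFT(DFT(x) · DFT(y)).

(x ⊛ y)[n] = Σ(m=0 to 3) x[m] · y[(n-m) mod 4]

Computing each output sample:
(x ⊛ y)[0] = 0
(x ⊛ y)[1] = 0
(x ⊛ y)[2] = 0
(x ⊛ y)[3] = -4

x ⊛ y = [0, 0, 0, -4]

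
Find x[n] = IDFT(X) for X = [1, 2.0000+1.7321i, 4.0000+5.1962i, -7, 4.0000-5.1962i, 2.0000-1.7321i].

x[n] = (1/6) Σ(k=0 to 5) X[k] · e^(2πikn/6)

Computing each x[n]:
x[0] = 1
x[1] = -1
x[2] = -1
x[3] = 2
x[4] = -3
x[5] = 3

x = [1, -1, -1, 2, -3, 3]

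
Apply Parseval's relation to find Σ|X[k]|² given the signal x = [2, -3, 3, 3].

Parseval: Σ|x[n]|² = (1/N)Σ|X[k]|², so Σ|X[k]|² = N·Σ|x[n]|² = 4·31.0000

Σ|X[k]|² = N·Σ|x[n]|² = 4·31.0000 = 124.0000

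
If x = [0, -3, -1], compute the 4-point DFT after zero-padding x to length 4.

Original 3-point DFT: [-4, 2.0000+1.7321i, 2.0000-1.7321i]
Zero-padded 4-point DFT provides frequency interpolation.

DFT_4([x, 0, ...]) = [-4, 1+3i, 2, 1-3i]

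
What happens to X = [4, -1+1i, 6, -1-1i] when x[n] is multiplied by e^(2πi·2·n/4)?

Modulation property: DFT(ω_4^(-2n)·x[n]) = X[(k-2) mod 4], so circularly shift X by 2 positions.

X[k-2] = [6, -1-1i, 4, -1+1i]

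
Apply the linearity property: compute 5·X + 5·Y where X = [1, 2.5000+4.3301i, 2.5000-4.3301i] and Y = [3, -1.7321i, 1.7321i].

By linearity: DFT(5x + 5y) = 5·DFT(x) + 5·DFT(y)
= 5·[1, 2.5000+4.3301i, 2.5000-4.3301i] + 5·[3, -1.7321i, 1.7321i]

Computing element-wise:
Z[0] = 5·(1) + 5·(3) = 20
Z[1] = 5·(2.5000+4.3301i) + 5·(-1.7321i) = 12.5000+12.9900i
Z[2] = 5·(2.5000-4.3301i) + 5·(1.7321i) = 12.5000-12.9900i

DFT(5x + 5y) = 5·X + 5·Y = [20, 12.5000+12.9900i, 12.5000-12.9900i]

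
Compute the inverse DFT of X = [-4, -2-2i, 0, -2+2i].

x[n] = (1/4) Σ(k=0 to 3) X[k] · e^(2πikn/4)

Computing each x[n]:
x[0] = -2
x[1] = 0
x[2] = 0
x[3] = -2

x = [-2, 0, 0, -2]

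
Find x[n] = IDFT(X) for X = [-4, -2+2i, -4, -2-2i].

x[n] = (1/4) Σ(k=0 to 3) X[k] · e^(2πikn/4)

Computing each x[n]:
x[0] = -3
x[1] = -1
x[2] = -1
x[3] = 1

x = [-3, -1, -1, 1]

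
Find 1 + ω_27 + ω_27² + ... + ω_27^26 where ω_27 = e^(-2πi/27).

Sum of all nth roots of unity equals 0 for n > 1 (geometric series with r ≠ 1).

0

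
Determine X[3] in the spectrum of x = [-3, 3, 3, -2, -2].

X[3] = Σ(n=0 to 4) x[n] · ω_5^(3n) where ω_5 = e^(-2πi/5)
= (-3)·ω_5^0 + (3)·ω_5^3 + (3)·ω_5^6 + (-2)·ω_5^9 + (-2)·ω_5^12

X[3] = -3.5000-1.8164i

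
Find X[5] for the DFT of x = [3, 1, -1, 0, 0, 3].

X[5] = Σ(n=0 to 5) x[n] · ω_6^(5n) where ω_6 = e^(-2πi/6)
= (3)·ω_6^0 + (1)·ω_6^5 + (-1)·ω_6^10 + (0)·ω_6^15 + (0)·ω_6^20 + (3)·ω_6^25

X[5] = 5.5000-2.5981i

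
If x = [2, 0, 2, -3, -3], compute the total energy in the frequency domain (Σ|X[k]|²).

Parseval: Σ|x[n]|² = (1/N)Σ|X[k]|², so Σ|X[k]|² = N·Σ|x[n]|² = 5·26.0000

Σ|X[k]|² = N·Σ|x[n]|² = 5·26.0000 = 130.0000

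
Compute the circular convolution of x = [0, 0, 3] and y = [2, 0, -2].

(x ⊛ y)[n] = Σ(m=0 to 2) x[m] · y[(n-m) mod 3]

Computing each output sample:
(x ⊛ y)[0] = 0
(x ⊛ y)[1] = -6
(x ⊛ y)[2] = 6

x ⊛ y = [0, -6, 6]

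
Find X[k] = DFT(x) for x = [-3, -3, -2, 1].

X[k] = Σ(n=0 to 3) x[n] · ω_4^(nk)
where ω_4 = e^(-2πi/4)

Computing each X[k]:
X[0] = -7
X[1] = -1+4i
X[2] = -3
X[3] = -1-4i

X = [-7, -1+4i, -3, -1-4i]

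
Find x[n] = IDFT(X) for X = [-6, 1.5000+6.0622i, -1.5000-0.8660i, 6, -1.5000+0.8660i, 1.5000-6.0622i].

x[n] = (1/6) Σ(k=0 to 5) X[k] · e^(2πikn/6)

Computing each x[n]:
x[0] = 0
x[1] = -3
x[2] = -2
x[3] = -3
x[4] = 2
x[5] = 0

x = [0, -3, -2, -3, 2, 0]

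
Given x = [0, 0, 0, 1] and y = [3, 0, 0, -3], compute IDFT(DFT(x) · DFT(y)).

(x ⊛ y)[n] = Σ(m=0 to 3) x[m] · y[(n-m) mod 4]

Computing each output sample:
(x ⊛ y)[0] = 0
(x ⊛ y)[1] = 0
(x ⊛ y)[2] = -3
(x ⊛ y)[3] = 3

x ⊛ y = [0, 0, -3, 3]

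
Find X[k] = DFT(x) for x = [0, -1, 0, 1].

X[k] = Σ(n=0 to 3) x[n] · ω_4^(nk)
where ω_4 = e^(-2πi/4)

Computing each X[k]:
X[0] = 0
X[1] = 2i
X[2] = 0
X[3] = -2i

X = [0, 2i, 0, -2i]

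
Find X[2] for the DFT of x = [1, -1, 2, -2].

X[2] = Σ(n=0 to 3) x[n] · ω_4^(2n) where ω_4 = e^(-2πi/4)
= (1)·ω_4^0 + (-1)·ω_4^2 + (2)·ω_4^4 + (-2)·ω_4^6

X[2] = 6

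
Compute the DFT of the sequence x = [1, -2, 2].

X[k] = Σ(n=0 to 2) x[n] · ω_3^(nk)
where ω_3 = e^(-2πi/3)

Computing each X[k]:
X[0] = 1
X[1] = 1.0000+3.4641i
X[2] = 1.0000-3.4641i

X = [1, 1.0000+3.4641i, 1.0000-3.4641i]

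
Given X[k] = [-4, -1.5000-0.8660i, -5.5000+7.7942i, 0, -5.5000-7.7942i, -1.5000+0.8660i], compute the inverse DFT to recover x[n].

x[n] = (1/6) Σ(k=0 to 5) X[k] · e^(2πikn/6)

Computing each x[n]:
x[0] = -3
x[1] = -2
x[2] = 3
x[3] = -2
x[4] = -2
x[5] = 2

x = [-3, -2, 3, -2, -2, 2]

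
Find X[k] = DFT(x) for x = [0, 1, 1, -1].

X[k] = Σ(n=0 to 3) x[n] · ω_4^(nk)
where ω_4 = e^(-2πi/4)

Computing each X[k]:
X[0] = 1
X[1] = -1-2i
X[2] = 1
X[3] = -1+2i

X = [1, -1-2i, 1, -1+2i]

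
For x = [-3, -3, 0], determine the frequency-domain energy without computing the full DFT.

Parseval: Σ|x[n]|² = (1/N)Σ|X[k]|², so Σ|X[k]|² = N·Σ|x[n]|² = 3·18.0000

Σ|X[k]|² = N·Σ|x[n]|² = 3·18.0000 = 54.0000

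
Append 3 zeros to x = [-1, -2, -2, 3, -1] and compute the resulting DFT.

Original 5-point DFT: [-3, -2.7361+3.8900i, 1.7361-4.1675i, 1.7361+4.1675i, -2.7361-3.8900i]
Zero-padded 8-point DFT provides frequency interpolation.

DFT_8([x, 0, ...]) = [-3, -3.5355+1.2929i, 5i, 3.5355-2.7071i, -5, 3.5355+2.7071i, -5i, -3.5355-1.2929i]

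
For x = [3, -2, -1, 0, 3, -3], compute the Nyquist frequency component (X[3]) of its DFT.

X[3] = Σ(n=0 to 5) x[n] · ω_6^(3n) where ω_6 = e^(-2πi/6)
= (3)·ω_6^0 + (-2)·ω_6^3 + (-1)·ω_6^6 + (0)·ω_6^9 + (3)·ω_6^12 + (-3)·ω_6^15

X[3] = 10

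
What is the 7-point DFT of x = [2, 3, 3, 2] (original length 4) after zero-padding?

Original 4-point DFT: [10, -1-1i, 0, -1+1i]
Zero-padded 7-point DFT provides frequency interpolation.

DFT_7([x, 0, ...]) = [10, 1.4010-6.1380i, -0.1235-0.0595i, 0.7225-0.9060i, 0.7225+0.9060i, -0.1235+0.0595i, 1.4010+6.1380i]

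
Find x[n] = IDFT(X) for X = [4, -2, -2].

x[n] = (1/3) Σ(k=0 to 2) X[k] · e^(2πikn/3)

Computing each x[n]:
x[0] = 0
x[1] = 2
x[2] = 2

x = [0, 2, 2]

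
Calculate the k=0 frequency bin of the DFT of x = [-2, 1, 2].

X[0] = Σ(n=0 to 2) x[n] · ω_3^0 = Σ x[n]
= (-2) + (1) + (2)

X[0] = 1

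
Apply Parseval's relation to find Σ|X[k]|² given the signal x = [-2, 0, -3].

Parseval: Σ|x[n]|² = (1/N)Σ|X[k]|², so Σ|X[k]|² = N·Σ|x[n]|² = 3·13.0000

Σ|X[k]|² = N·Σ|x[n]|² = 3·13.0000 = 39.0000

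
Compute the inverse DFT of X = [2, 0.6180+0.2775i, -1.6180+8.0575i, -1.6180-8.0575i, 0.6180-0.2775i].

x[n] = (1/5) Σ(k=0 to 4) X[k] · e^(2πikn/5)

Computing each x[n]:
x[0] = 0
x[1] = -1
x[2] = 3
x[3] = -3
x[4] = 3

x = [0, -1, 3, -3, 3]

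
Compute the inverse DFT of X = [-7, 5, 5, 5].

x[n] = (1/4) Σ(k=0 to 3) X[k] · e^(2πikn/4)

Computing each x[n]:
x[0] = 2
x[1] = -3
x[2] = -3
x[3] = -3

x = [2, -3, -3, -3]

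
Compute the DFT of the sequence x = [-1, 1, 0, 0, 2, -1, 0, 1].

X[k] = Σ(n=0 to 7) x[n] · ω_8^(nk)
where ω_8 = e^(-2πi/8)

Computing each X[k]:
X[0] = 2
X[1] = -0.8787-0.7071i
X[2] = 1+1i
X[3] = -5.1213-0.7071i
X[4] = 0
X[5] = -5.1213+0.7071i
X[6] = 1-1i
X[7] = -0.8787+0.7071i

X = [2, -0.8787-0.7071i, 1+1i, -5.1213-0.7071i, 0, -5.1213+0.7071i, 1-1i, -0.8787+0.7071i]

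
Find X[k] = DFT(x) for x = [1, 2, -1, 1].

X[k] = Σ(n=0 to 3) x[n] · ω_4^(nk)
where ω_4 = e^(-2πi/4)

Computing each X[k]:
X[0] = 3
X[1] = 2-1i
X[2] = -3
X[3] = 2+1i

X = [3, 2-1i, -3, 2+1i]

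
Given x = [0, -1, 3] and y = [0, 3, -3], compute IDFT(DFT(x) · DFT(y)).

(x ⊛ y)[n] = Σ(m=0 to 2) x[m] · y[(n-m) mod 3]

Computing each output sample:
(x ⊛ y)[0] = 12
(x ⊛ y)[1] = -9
(x ⊛ y)[2] = -3

x ⊛ y = [12, -9, -3]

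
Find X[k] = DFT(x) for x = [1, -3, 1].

X[k] = Σ(n=0 to 2) x[n] · ω_3^(nk)
where ω_3 = e^(-2πi/3)

Computing each X[k]:
X[0] = -1
X[1] = 2.0000+3.4641i
X[2] = 2.0000-3.4641i

X = [-1, 2.0000+3.4641i, 2.0000-3.4641i]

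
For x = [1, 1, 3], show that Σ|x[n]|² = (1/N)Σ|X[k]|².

Time domain:
Σ|x[n]|² = |1|² + |1|² + |3|² = 11.0000

Frequency domain:
(1/3)Σ|X[k]|² = (1/3)(|5|² + |-1.0000+1.7321i|² + |-1.0000-1.7321i|²) = (1/3)·33.0000 = 11.0000

Both sides agree, confirming Parseval's theorem.

Σ|x[n]|² = (1/N)Σ|X[k]|² = 11.0000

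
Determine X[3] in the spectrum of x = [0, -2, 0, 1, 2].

X[3] = Σ(n=0 to 4) x[n] · ω_5^(3n) where ω_5 = e^(-2πi/5)
= (0)·ω_5^0 + (-2)·ω_5^3 + (0)·ω_5^6 + (1)·ω_5^9 + (2)·ω_5^12

X[3] = 0.3090-1.4001i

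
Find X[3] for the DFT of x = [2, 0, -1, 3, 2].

X[3] = Σ(n=0 to 4) x[n] · ω_5^(3n) where ω_5 = e^(-2πi/5)
= (2)·ω_5^0 + (0)·ω_5^3 + (-1)·ω_5^6 + (3)·ω_5^9 + (2)·ω_5^12

X[3] = 1.0000+2.6287i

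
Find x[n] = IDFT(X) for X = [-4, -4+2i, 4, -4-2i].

x[n] = (1/4) Σ(k=0 to 3) X[k] · e^(2πikn/4)

Computing each x[n]:
x[0] = -2
x[1] = -3
x[2] = 2
x[3] = -1

x = [-2, -3, 2, -1]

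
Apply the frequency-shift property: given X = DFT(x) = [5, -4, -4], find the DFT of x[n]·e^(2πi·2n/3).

Modulation property: DFT(ω_3^(-2n)·x[n]) = X[(k-2) mod 3], so circularly shift X by 2 positions.

X[k-2] = [-4, -4, 5]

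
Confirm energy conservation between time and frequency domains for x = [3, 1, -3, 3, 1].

Time domain:
Σ|x[n]|² = |3|² + |1|² + |-3|² + |3|² + |1|² = 29.0000

Frequency domain:
(1/5)Σ|X[k]|² = (1/5)(|5|² + |3.6180+3.5267i|² + |1.3820-5.7063i|² + |1.3820+5.7063i|² + |3.6180-3.5267i|²) = (1/5)·145.0000 = 29.0000

Both sides agree, confirming Parseval's theorem.

Σ|x[n]|² = (1/N)Σ|X[k]|² = 29.0000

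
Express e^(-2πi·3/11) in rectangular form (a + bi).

ω_11^3 = e^(-2πi·3/11)
= cos(-2π·3/11) + i·sin(-2π·3/11)
= cos(-6π/11) + i·sin(-6π/11)

ω_11^3 = cos(-6π/11) + i·sin(-6π/11) = -0.1423-0.9898i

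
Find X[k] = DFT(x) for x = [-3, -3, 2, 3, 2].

X[k] = Σ(n=0 to 4) x[n] · ω_5^(nk)
where ω_5 = e^(-2πi/5)

Computing each X[k]:
X[0] = 1
X[1] = -7.3541+5.3431i
X[2] = -0.6459+1.9879i
X[3] = -0.6459-1.9879i
X[4] = -7.3541-5.3431i

X = [1, -7.3541+5.3431i, -0.6459+1.9879i, -0.6459-1.9879i, -7.3541-5.3431i]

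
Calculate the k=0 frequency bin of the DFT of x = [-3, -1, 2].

X[0] = Σ(n=0 to 2) x[n] · ω_3^0 = Σ x[n]
= (-3) + (-1) + (2)

X[0] = -2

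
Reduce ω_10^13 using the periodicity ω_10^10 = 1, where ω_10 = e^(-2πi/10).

Since ω_10^10 = 1, powers reduce modulo 10.
13 mod 10 = 3
So ω_10^13 = ω_10^3 = e^(-2πi·3/10)

ω_10^13 = ω_10^3 = -0.3090-0.9511i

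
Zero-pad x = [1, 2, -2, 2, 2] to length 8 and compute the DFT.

Original 5-point DFT: [5, 2.2361+2.3511i, -2.2361-3.8042i, -2.2361+3.8042i, 2.2361-2.3511i]
Zero-padded 8-point DFT provides frequency interpolation.

DFT_8([x, 0, ...]) = [5, -1.0000-0.8284i, 5, -1.0000-4.8284i, -3, -1.0000+4.8284i, 5, -1.0000+0.8284i]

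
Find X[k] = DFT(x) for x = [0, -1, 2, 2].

X[k] = Σ(n=0 to 3) x[n] · ω_4^(nk)
where ω_4 = e^(-2πi/4)

Computing each X[k]:
X[0] = 3
X[1] = -2+3i
X[2] = 1
X[3] = -2-3i

X = [3, -2+3i, 1, -2-3i]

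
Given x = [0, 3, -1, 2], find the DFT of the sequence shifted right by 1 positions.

Time shift by 1: X_shifted[k] = ω_4^(1k) · X[k]
Shifted x = [2, 0, 3, -1]

DFT(x[n-1]) = [4, -1-1i, 6, -1+1i]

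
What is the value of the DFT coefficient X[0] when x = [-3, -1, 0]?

X[0] = Σ(n=0 to 2) x[n] · ω_3^0 = Σ x[n]
= (-3) + (-1) + (0)

X[0] = -4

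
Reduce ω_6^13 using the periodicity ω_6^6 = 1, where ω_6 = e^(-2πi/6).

Since ω_6^6 = 1, powers reduce modulo 6.
13 mod 6 = 1
So ω_6^13 = ω_6^1 = e^(-2πi·1/6)

ω_6^13 = ω_6^1 = 0.5000-0.8660i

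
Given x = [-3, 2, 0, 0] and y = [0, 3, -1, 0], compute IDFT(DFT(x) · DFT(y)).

(x ⊛ y)[n] = Σ(m=0 to 3) x[m] · y[(n-m) mod 4]

Computing each output sample:
(x ⊛ y)[0] = 0
(x ⊛ y)[1] = -9
(x ⊛ y)[2] = 9
(x ⊛ y)[3] = -2

x ⊛ y = [0, -9, 9, -2]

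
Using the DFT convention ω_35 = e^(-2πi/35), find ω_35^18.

ω_35^18 = e^(-2πi·18/35)
= cos(-2π·18/35) + i·sin(-2π·18/35)
= cos(-36π/35) + i·sin(-36π/35)

ω_35^18 = cos(-36π/35) + i·sin(-36π/35) = -0.9960+0.0896i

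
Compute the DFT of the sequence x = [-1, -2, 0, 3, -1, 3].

X[k] = Σ(n=0 to 5) x[n] · ω_6^(nk)
where ω_6 = e^(-2πi/6)

Computing each X[k]:
X[0] = 2
X[1] = -3.0000+3.4641i
X[2] = 2.0000+5.1962i
X[3] = -6
X[4] = 2.0000-5.1962i
X[5] = -3.0000-3.4641i

X = [2, -3.0000+3.4641i, 2.0000+5.1962i, -6, 2.0000-5.1962i, -3.0000-3.4641i]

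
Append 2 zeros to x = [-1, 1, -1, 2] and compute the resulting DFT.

Original 4-point DFT: [1, 1i, -5, -1i]
Zero-padded 6-point DFT provides frequency interpolation.

DFT_6([x, 0, ...]) = [1, -2, 1.0000-1.7321i, -5, 1.0000+1.7321i, -2]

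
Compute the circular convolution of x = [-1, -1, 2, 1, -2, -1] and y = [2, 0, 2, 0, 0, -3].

(x ⊛ y)[n] = Σ(m=0 to 5) x[m] · y[(n-m) mod 6]

Computing each output sample:
(x ⊛ y)[0] = -3
(x ⊛ y)[1] = -10
(x ⊛ y)[2] = -1
(x ⊛ y)[3] = 6
(x ⊛ y)[4] = 3
(x ⊛ y)[5] = 3

x ⊛ y = [-3, -10, -1, 6, 3, 3]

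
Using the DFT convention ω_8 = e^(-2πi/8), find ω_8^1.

ω_8^1 = e^(-2πi·1/8)
= cos(-2π·1/8) + i·sin(-2π·1/8)
= cos(-2π/8) + i·sin(-2π/8)

ω_8^1 = cos(-2π/8) + i·sin(-2π/8) = 0.7071-0.7071i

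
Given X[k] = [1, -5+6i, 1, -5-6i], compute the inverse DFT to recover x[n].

x[n] = (1/4) Σ(k=0 to 3) X[k] · e^(2πikn/4)

Computing each x[n]:
x[0] = -2
x[1] = -3
x[2] = 3
x[3] = 3

x = [-2, -3, 3, 3]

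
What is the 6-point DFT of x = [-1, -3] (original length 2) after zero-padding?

Original 2-point DFT: [-4, 2]
Zero-padded 6-point DFT provides frequency interpolation.

DFT_6([x, 0, ...]) = [-4, -2.5000+2.5981i, 0.5000+2.5981i, 2, 0.5000-2.5981i, -2.5000-2.5981i]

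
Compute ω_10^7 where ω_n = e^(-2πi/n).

ω_10^7 = e^(-2πi·7/10)
= cos(-2π·7/10) + i·sin(-2π·7/10)
= cos(-14π/10) + i·sin(-14π/10)

ω_10^7 = cos(-14π/10) + i·sin(-14π/10) = -0.3090+0.9511i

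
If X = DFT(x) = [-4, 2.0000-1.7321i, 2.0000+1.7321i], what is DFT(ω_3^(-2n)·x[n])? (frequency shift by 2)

Modulation property: DFT(ω_3^(-2n)·x[n]) = X[(k-2) mod 3], so circularly shift X by 2 positions.

X[k-2] = [2.0000-1.7321i, 2.0000+1.7321i, -4]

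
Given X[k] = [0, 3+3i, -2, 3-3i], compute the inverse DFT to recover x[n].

x[n] = (1/4) Σ(k=0 to 3) X[k] · e^(2πikn/4)

Computing each x[n]:
x[0] = 1
x[1] = -1
x[2] = -2
x[3] = 2

x = [1, -1, -2, 2]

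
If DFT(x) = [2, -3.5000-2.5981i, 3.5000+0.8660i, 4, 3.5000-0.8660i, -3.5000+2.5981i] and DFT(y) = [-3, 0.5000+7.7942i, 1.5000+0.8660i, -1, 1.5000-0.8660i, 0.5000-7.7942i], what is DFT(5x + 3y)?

By linearity: DFT(5x + 3y) = 5·DFT(x) + 3·DFT(y)
= 5·[2, -3.5000-2.5981i, 3.5000+0.8660i, 4, 3.5000-0.8660i, -3.5000+2.5981i] + 3·[-3, 0.5000+7.7942i, 1.5000+0.8660i, -1, 1.5000-0.8660i, 0.5000-7.7942i]

Computing element-wise:
Z[0] = 5·(2) + 3·(-3) = 1
Z[1] = 5·(-3.5000-2.5981i) + 3·(0.5000+7.7942i) = -16.0000+10.3921i
Z[2] = 5·(3.5000+0.8660i) + 3·(1.5000+0.8660i) = 22.0000+6.9280i
Z[3] = 5·(4) + 3·(-1) = 17
Z[4] = 5·(3.5000-0.8660i) + 3·(1.5000-0.8660i) = 22.0000-6.9280i
Z[5] = 5·(-3.5000+2.5981i) + 3·(0.5000-7.7942i) = -16.0000-10.3921i

DFT(5x + 3y) = 5·X + 3·Y = [1, -16.0000+10.3921i, 22.0000+6.9280i, 17, 22.0000-6.9280i, -16.0000-10.3921i]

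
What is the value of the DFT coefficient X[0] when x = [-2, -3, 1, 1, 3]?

X[0] = Σ(n=0 to 4) x[n] · ω_5^0 = Σ x[n]
= (-2) + (-3) + (1) + (1) + (3)

X[0] = 0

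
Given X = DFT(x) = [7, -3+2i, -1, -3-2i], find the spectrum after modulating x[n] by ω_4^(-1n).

Modulation property: DFT(ω_4^(-1n)·x[n]) = X[(k-1) mod 4], so circularly shift X by 1 positions.

X[k-1] = [-3-2i, 7, -3+2i, -1]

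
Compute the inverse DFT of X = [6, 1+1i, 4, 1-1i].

x[n] = (1/4) Σ(k=0 to 3) X[k] · e^(2πikn/4)

Computing each x[n]:
x[0] = 3
x[1] = 0
x[2] = 2
x[3] = 1

x = [3, 0, 2, 1]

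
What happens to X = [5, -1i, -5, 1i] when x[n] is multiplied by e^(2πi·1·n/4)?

Modulation property: DFT(ω_4^(-1n)·x[n]) = X[(k-1) mod 4], so circularly shift X by 1 positions.

X[k-1] = [1i, 5, -1i, -5]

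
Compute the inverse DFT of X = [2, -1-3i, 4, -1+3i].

x[n] = (1/4) Σ(k=0 to 3) X[k] · e^(2πikn/4)

Computing each x[n]:
x[0] = 1
x[1] = 1
x[2] = 2
x[3] = -2

x = [1, 1, 2, -2]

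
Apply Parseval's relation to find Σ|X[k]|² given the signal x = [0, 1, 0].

Parseval: Σ|x[n]|² = (1/N)Σ|X[k]|², so Σ|X[k]|² = N·Σ|x[n]|² = 3·1.0000

Σ|X[k]|² = N·Σ|x[n]|² = 3·1.0000 = 3.0000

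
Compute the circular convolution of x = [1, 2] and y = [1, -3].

(x ⊛ y)[n] = Σ(m=0 to 1) x[m] · y[(n-m) mod 2]

Computing each output sample:
(x ⊛ y)[0] = -5
(x ⊛ y)[1] = -1

x ⊛ y = [-5, -1]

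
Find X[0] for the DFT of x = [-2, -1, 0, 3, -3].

X[0] = Σ(n=0 to 4) x[n] · ω_5^0 = Σ x[n]
= (-2) + (-1) + (0) + (3) + (-3)

X[0] = -3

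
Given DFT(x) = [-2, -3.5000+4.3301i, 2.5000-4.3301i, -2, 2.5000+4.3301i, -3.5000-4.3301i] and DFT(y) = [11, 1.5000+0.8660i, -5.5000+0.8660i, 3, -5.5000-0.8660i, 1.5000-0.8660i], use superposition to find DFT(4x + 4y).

By linearity: DFT(4x + 4y) = 4·DFT(x) + 4·DFT(y)
= 4·[-2, -3.5000+4.3301i, 2.5000-4.3301i, -2, 2.5000+4.3301i, -3.5000-4.3301i] + 4·[11, 1.5000+0.8660i, -5.5000+0.8660i, 3, -5.5000-0.8660i, 1.5000-0.8660i]

Computing element-wise:
Z[0] = 4·(-2) + 4·(11) = 36
Z[1] = 4·(-3.5000+4.3301i) + 4·(1.5000+0.8660i) = -8.0000+20.7844i
Z[2] = 4·(2.5000-4.3301i) + 4·(-5.5000+0.8660i) = -12.0000-13.8564i
Z[3] = 4·(-2) + 4·(3) = 4
Z[4] = 4·(2.5000+4.3301i) + 4·(-5.5000-0.8660i) = -12.0000+13.8564i
Z[5] = 4·(-3.5000-4.3301i) + 4·(1.5000-0.8660i) = -8.0000-20.7844i

DFT(4x + 4y) = 4·X + 4·Y = [36, -8.0000+20.7844i, -12.0000-13.8564i, 4, -12.0000+13.8564i, -8.0000-20.7844i]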